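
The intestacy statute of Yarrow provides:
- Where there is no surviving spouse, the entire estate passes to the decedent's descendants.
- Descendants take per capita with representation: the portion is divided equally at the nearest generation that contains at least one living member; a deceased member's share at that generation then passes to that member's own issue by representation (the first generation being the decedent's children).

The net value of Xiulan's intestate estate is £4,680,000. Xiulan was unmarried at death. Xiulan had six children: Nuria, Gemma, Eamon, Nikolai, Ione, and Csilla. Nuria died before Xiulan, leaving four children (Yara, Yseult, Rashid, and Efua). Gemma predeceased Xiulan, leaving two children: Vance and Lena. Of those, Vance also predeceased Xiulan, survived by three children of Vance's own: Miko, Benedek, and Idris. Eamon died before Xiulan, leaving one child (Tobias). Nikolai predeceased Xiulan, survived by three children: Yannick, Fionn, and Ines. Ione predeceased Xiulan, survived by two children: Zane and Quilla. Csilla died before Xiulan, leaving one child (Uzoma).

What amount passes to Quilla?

The entire £4,680,000 passes to the descendants.
No child survives, so the initial division is made at the grandchildren's generation.
That amount (£4,680,000) is divided into 13 shares of £360,000: Yara, Yseult, Rashid, Efua, Lena, Tobias, Yannick, Fionn, Ines, Zane, Quilla, and Uzoma each take £360,000; Vance's £360,000 share passes to Vance's issue.
Vance's share (£360,000) is divided into 3 shares of £120,000: Miko, Benedek, and Idris each take £120,000.

Quilla receives £360,000.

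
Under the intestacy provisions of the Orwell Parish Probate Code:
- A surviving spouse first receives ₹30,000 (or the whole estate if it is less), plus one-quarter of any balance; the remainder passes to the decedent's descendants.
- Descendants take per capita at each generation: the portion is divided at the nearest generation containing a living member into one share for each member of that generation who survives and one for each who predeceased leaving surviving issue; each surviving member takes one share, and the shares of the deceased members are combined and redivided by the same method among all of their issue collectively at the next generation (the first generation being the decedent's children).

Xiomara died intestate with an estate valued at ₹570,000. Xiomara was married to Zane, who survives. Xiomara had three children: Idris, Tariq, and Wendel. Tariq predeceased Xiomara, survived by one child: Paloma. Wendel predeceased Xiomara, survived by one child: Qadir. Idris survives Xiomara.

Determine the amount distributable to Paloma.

Paloma receives ₹135,000.

Zane first takes ₹30,000, leaving a balance of ₹540,000. Zane then takes one-quarter of the balance (₹135,000), for a total of ₹165,000. The remaining ₹405,000 passes to the descendants.
The descendants' portion (₹405,000) is divided at the children's generation into 3 shares of ₹135,000. Idris takes ₹135,000. The 2 shares of the deceased (Tariq and Wendel) are combined into a pool of ₹270,000.
That pool (₹270,000) is divided at the grandchildren's generation equally among Paloma and Qadir: ₹135,000 each.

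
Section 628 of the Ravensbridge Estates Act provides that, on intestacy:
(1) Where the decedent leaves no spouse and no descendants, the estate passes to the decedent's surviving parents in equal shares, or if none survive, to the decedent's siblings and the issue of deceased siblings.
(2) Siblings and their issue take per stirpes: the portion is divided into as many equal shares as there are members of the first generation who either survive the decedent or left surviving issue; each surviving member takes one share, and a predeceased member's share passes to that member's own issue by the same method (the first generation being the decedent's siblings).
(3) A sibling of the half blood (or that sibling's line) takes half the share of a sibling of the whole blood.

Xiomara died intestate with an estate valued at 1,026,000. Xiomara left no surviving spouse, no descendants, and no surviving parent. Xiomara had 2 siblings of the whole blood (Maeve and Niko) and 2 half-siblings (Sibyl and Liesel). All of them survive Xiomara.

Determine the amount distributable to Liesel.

The entire 1,026,000 passes to the siblings and their issue.
Counting each half-blood sibling's line as half a unit, there are 3 units in 1,026,000, so one unit is 342,000. Whole-blood lines (Maeve and Niko) take 342,000 each; half-blood lines (Sibyl and Liesel) take 171,000 each.

Liesel receives 171,000.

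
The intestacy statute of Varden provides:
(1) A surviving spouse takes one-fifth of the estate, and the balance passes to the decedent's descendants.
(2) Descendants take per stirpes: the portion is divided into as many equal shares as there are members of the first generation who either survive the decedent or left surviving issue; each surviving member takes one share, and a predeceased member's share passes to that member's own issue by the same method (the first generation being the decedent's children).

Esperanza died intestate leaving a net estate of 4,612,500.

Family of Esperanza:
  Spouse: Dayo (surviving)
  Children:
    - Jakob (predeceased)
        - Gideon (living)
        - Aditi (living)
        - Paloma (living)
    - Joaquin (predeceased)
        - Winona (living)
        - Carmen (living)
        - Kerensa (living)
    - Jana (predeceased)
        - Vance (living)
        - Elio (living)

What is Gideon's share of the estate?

Dayo takes one-fifth of 4,612,500 = 922,500. The remaining 3,690,000 passes to the descendants.
The descendants' portion (3,690,000) is divided into 3 shares of 1,230,000: Jakob's 1,230,000 share passes to Jakob's issue; Joaquin's 1,230,000 share passes to Joaquin's issue; Jana's 1,230,000 share passes to Jana's issue.
Jakob's share (1,230,000) is divided into 3 shares of 410,000: Gideon, Aditi, and Paloma each take 410,000.
Joaquin's share (1,230,000) is divided into 3 shares of 410,000: Winona, Carmen, and Kerensa each take 410,000.
Jana's share (1,230,000) is divided into 2 shares of 615,000: Vance and Elio each take 615,000.

Gideon receives 410,000.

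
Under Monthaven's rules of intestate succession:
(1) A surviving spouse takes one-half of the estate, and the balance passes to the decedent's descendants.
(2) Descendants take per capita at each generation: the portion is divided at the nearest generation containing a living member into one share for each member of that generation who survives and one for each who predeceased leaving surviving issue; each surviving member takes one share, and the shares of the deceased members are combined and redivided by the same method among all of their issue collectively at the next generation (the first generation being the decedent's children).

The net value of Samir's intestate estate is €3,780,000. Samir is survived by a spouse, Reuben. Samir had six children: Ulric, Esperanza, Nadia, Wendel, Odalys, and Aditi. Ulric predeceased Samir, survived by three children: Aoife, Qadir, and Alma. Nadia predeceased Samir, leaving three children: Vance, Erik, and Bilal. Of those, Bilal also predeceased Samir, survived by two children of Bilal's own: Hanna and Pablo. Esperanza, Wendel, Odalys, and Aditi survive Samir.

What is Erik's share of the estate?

Reuben takes one-half of €3,780,000 = €1,890,000. The remaining €1,890,000 passes to the descendants.
The descendants' portion (€1,890,000) is divided at the children's generation into 6 shares of €315,000. Esperanza, Wendel, Odalys, and Aditi each take €315,000. The 2 shares of the deceased (Ulric and Nadia) are combined into a pool of €630,000.
That pool (€630,000) is divided at the grandchildren's generation into 6 shares of €105,000. Aoife, Qadir, Alma, Vance, and Erik each take €105,000. The remaining share for the deceased Bilal (€105,000) is carried to the next generation.
That pool (€105,000) is divided at the great-grandchildren's generation equally among Hanna and Pablo: €52,500 each.

Erik receives €105,000.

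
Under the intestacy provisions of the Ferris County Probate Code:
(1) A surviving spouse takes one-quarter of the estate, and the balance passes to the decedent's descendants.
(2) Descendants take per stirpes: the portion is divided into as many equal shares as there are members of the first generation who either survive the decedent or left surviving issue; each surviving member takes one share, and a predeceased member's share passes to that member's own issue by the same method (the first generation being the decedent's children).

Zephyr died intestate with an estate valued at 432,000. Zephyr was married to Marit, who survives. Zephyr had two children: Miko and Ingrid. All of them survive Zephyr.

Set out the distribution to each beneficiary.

Marit: 108,000; Miko: 162,000; Ingrid: 162,000

Marit takes one-quarter of 432,000 = 108,000. The remaining 324,000 passes to the descendants.
The descendants' portion (324,000) is divided into 2 shares of 162,000: Miko and Ingrid each take 162,000.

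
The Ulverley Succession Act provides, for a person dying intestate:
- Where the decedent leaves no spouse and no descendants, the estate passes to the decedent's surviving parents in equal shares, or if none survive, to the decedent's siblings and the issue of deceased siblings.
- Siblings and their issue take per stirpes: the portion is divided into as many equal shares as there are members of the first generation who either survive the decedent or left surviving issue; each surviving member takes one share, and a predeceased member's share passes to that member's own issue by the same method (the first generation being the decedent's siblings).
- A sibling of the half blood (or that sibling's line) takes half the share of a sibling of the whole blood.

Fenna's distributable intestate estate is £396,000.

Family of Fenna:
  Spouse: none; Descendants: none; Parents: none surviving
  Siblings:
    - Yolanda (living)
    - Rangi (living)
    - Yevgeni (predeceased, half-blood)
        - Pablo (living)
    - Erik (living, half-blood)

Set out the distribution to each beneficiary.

Yolanda: £132,000; Rangi: £132,000; Pablo: £66,000; Erik: £66,000

The entire £396,000 passes to the siblings and their issue.
Counting each half-blood sibling's line as half a unit, there are 3 units in £396,000, so one unit is £132,000. Whole-blood lines (Yolanda and Rangi) take £132,000 each; half-blood lines (Yevgeni and Erik) take £66,000 each.
Yevgeni's share (£66,000) passes entirely to Pablo.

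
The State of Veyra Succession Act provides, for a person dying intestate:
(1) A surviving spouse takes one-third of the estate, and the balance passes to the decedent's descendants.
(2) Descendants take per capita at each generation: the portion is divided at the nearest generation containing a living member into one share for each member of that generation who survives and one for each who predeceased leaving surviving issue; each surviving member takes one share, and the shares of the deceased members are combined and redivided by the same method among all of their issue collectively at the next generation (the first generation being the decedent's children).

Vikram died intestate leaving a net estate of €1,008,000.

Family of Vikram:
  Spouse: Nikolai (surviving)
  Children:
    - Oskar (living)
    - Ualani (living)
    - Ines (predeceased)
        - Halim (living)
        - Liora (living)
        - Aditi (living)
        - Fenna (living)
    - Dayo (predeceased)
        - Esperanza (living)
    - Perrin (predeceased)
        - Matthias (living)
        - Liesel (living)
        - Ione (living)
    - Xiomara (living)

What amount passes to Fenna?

Nikolai takes one-third of €1,008,000 = €336,000. The remaining €672,000 passes to the descendants.
The descendants' portion (€672,000) is divided at the children's generation into 6 shares of €112,000. Oskar, Ualani, and Xiomara each take €112,000. The 3 shares of the deceased (Ines, Dayo, and Perrin) are combined into a pool of €336,000.
That pool (€336,000) is divided at the grandchildren's generation equally among Halim, Liora, Aditi, Fenna, Esperanza, Matthias, Liesel, and Ione: €42,000 each.

Fenna receives €42,000.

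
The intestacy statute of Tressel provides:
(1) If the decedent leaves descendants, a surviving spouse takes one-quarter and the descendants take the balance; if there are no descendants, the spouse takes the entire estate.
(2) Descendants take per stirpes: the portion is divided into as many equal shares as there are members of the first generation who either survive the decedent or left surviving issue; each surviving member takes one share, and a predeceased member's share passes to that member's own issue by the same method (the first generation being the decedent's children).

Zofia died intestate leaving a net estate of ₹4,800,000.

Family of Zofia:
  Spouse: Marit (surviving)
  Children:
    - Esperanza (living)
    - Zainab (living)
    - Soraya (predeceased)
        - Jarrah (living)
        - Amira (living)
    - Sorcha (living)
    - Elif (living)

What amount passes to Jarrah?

Marit takes one-quarter of ₹4,800,000 = ₹1,200,000. The remaining ₹3,600,000 passes to the descendants.
The descendants' portion (₹3,600,000) is divided into 5 shares of ₹720,000: Esperanza, Zainab, Sorcha, and Elif each take ₹720,000; Soraya's ₹720,000 share passes to Soraya's issue.
Soraya's share (₹720,000) is divided into 2 shares of ₹360,000: Jarrah and Amira each take ₹360,000.

Jarrah receives ₹360,000.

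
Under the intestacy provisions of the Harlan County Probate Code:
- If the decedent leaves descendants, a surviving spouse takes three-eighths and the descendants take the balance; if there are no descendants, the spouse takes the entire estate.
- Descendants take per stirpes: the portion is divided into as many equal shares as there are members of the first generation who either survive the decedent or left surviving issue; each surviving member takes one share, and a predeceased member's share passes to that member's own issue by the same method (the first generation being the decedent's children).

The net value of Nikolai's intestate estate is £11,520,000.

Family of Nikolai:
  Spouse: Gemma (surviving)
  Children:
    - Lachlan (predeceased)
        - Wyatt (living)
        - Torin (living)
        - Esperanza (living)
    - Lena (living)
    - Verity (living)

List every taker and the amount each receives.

Gemma: £4,320,000; Wyatt: £800,000; Torin: £800,000; Esperanza: £800,000; Lena: £2,400,000; Verity: £2,400,000

Gemma takes three-eighths of £11,520,000 = £4,320,000. The remaining £7,200,000 passes to the descendants.
The descendants' portion (£7,200,000) is divided into 3 shares of £2,400,000: Lena and Verity each take £2,400,000; Lachlan's £2,400,000 share passes to Lachlan's issue.
Lachlan's share (£2,400,000) is divided into 3 shares of £800,000: Wyatt, Torin, and Esperanza each take £800,000.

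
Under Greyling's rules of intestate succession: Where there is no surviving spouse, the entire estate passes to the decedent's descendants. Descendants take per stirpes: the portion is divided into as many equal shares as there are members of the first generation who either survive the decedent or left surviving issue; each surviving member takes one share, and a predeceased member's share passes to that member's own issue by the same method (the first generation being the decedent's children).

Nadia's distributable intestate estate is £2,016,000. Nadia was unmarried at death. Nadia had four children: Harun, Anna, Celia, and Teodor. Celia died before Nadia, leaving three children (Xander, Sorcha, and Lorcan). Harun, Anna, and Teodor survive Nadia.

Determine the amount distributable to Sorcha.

The entire £2,016,000 passes to the descendants.
That amount (£2,016,000) is divided into 4 shares of £504,000: Harun, Anna, and Teodor each take £504,000; Celia's £504,000 share passes to Celia's issue.
Celia's share (£504,000) is divided into 3 shares of £168,000: Xander, Sorcha, and Lorcan each take £168,000.

Sorcha receives £168,000.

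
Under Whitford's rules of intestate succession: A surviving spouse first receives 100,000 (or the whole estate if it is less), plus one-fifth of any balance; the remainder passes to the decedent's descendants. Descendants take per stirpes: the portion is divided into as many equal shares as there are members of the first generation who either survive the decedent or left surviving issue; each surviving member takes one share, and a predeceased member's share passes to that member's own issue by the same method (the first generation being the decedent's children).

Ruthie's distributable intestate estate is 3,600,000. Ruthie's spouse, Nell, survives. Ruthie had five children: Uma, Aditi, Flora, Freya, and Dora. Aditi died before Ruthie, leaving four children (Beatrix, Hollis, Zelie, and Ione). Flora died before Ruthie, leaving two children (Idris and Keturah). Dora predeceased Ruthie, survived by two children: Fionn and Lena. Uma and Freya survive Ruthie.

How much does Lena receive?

Lena receives 280,000.

Nell first takes 100,000, leaving a balance of 3,500,000. Nell then takes one-fifth of the balance (700,000), for a total of 800,000. The remaining 2,800,000 passes to the descendants.
The descendants' portion (2,800,000) is divided into 5 shares of 560,000: Uma and Freya each take 560,000; Aditi's 560,000 share passes to Aditi's issue; Flora's 560,000 share passes to Flora's issue; Dora's 560,000 share passes to Dora's issue.
Aditi's share (560,000) is divided into 4 shares of 140,000: Beatrix, Hollis, Zelie, and Ione each take 140,000.
Flora's share (560,000) is divided into 2 shares of 280,000: Idris and Keturah each take 280,000.
Dora's share (560,000) is divided into 2 shares of 280,000: Fionn and Lena each take 280,000.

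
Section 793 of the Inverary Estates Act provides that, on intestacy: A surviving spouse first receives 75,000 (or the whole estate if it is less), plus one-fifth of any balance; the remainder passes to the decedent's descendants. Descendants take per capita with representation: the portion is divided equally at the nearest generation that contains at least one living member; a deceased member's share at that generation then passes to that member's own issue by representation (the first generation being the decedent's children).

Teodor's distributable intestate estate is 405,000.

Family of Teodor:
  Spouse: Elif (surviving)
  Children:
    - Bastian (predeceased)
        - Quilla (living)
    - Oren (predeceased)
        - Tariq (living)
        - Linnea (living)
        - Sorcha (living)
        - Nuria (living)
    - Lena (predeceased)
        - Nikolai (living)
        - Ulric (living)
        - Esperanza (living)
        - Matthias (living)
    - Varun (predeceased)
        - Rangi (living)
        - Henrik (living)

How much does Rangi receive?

Elif first takes 75,000, leaving a balance of 330,000. Elif then takes one-fifth of the balance (66,000), for a total of 141,000. The remaining 264,000 passes to the descendants.
No child survives, so the initial division is made at the grandchildren's generation.
The descendants' portion (264,000) is divided into 11 shares of 24,000: Quilla, Tariq, Linnea, Sorcha, Nuria, Nikolai, Ulric, Esperanza, Matthias, Rangi, and Henrik each take 24,000.

Rangi receives 24,000.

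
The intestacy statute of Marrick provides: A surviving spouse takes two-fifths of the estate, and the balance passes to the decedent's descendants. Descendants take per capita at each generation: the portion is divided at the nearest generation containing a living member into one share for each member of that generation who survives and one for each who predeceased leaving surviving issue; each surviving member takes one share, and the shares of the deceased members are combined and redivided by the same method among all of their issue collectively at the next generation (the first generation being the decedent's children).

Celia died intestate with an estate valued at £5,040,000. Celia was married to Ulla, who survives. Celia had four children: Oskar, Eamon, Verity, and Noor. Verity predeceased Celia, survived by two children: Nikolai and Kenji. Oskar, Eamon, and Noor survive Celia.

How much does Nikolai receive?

Ulla takes two-fifths of £5,040,000 = £2,016,000. The remaining £3,024,000 passes to the descendants.
The descendants' portion (£3,024,000) is divided at the children's generation into 4 shares of £756,000. Oskar, Eamon, and Noor each take £756,000. The remaining share for the deceased Verity (£756,000) is carried to the next generation.
That pool (£756,000) is divided at the grandchildren's generation equally among Nikolai and Kenji: £378,000 each.

Nikolai receives £378,000.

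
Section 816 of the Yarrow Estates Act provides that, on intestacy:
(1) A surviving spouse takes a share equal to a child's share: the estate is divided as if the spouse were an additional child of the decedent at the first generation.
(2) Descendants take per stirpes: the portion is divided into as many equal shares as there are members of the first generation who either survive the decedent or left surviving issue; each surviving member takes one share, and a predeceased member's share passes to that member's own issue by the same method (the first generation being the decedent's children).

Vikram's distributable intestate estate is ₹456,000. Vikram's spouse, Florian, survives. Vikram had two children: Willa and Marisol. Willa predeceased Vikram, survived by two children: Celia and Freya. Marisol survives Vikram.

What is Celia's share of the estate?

The spouse counts as an additional share at the children's level, so there are 3 primary shares of ₹152,000. Florian takes one such share (₹152,000).
The children's combined portion (₹304,000) is divided into 2 shares of ₹152,000: Marisol takes ₹152,000; Willa's ₹152,000 share passes to Willa's issue.
Willa's share (₹152,000) is divided into 2 shares of ₹76,000: Celia and Freya each take ₹76,000.

Celia receives ₹76,000.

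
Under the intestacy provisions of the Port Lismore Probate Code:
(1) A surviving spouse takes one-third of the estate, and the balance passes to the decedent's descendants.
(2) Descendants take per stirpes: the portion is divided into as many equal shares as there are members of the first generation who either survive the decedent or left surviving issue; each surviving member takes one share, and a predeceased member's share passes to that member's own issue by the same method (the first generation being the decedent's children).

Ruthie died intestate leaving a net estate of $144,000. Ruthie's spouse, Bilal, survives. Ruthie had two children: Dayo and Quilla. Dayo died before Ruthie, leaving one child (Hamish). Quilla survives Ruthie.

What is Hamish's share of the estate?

Bilal takes one-third of $144,000 = $48,000. The remaining $96,000 passes to the descendants.
The descendants' portion ($96,000) is divided into 2 shares of $48,000: Quilla takes $48,000; Dayo's $48,000 share passes to Dayo's issue.
Dayo's share ($48,000) passes entirely to Hamish.

Hamish receives $48,000.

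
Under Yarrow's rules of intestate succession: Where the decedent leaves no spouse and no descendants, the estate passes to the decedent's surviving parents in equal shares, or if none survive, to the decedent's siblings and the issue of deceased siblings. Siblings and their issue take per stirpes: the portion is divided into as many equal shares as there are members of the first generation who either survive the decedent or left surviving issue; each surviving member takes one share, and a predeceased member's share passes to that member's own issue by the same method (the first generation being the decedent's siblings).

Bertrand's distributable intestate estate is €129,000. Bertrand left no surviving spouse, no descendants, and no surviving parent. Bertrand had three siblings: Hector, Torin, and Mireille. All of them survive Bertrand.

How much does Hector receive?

The entire €129,000 passes to the siblings and their issue.
That amount (€129,000) is divided into 3 shares of €43,000: Hector, Torin, and Mireille each take €43,000.

Hector receives €43,000.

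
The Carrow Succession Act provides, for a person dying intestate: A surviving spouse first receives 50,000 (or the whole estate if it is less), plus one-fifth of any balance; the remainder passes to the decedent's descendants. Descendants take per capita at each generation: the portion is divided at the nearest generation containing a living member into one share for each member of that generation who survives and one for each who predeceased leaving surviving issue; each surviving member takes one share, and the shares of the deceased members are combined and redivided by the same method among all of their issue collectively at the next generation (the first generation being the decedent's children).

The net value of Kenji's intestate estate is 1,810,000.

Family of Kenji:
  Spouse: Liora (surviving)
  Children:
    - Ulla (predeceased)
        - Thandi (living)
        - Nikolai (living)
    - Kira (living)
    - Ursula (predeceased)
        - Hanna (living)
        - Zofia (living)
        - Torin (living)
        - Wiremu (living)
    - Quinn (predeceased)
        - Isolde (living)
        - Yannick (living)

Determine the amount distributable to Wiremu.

Wiremu receives 132,000.

Liora first takes 50,000, leaving a balance of 1,760,000. Liora then takes one-fifth of the balance (352,000), for a total of 402,000. The remaining 1,408,000 passes to the descendants.
The descendants' portion (1,408,000) is divided at the children's generation into 4 shares of 352,000. Kira takes 352,000. The 3 shares of the deceased (Ulla, Ursula, and Quinn) are combined into a pool of 1,056,000.
That pool (1,056,000) is divided at the grandchildren's generation equally among Thandi, Nikolai, Hanna, Zofia, Torin, Wiremu, Isolde, and Yannick: 132,000 each.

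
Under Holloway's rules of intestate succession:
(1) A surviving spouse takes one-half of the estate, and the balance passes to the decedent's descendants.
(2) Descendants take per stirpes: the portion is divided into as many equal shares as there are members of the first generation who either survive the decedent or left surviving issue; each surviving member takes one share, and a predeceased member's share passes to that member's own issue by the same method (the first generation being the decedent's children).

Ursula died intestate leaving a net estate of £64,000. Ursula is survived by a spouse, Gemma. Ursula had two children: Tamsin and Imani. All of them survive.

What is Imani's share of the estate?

Imani receives £16,000.

Gemma takes one-half of £64,000 = £32,000. The remaining £32,000 passes to the descendants.
The descendants' portion (£32,000) is divided into 2 shares of £16,000: Tamsin and Imani each take £16,000.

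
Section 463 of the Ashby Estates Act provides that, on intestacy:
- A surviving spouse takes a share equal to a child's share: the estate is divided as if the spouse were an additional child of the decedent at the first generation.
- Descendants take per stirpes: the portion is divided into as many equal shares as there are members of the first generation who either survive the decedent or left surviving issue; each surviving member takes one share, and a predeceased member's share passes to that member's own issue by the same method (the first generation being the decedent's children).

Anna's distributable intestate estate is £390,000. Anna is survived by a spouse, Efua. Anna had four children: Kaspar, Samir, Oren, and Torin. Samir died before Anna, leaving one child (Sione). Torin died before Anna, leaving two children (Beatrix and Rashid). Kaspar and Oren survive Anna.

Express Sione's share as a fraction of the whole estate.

Sione receives 1/5 of the estate.

The spouse counts as an additional share at the children's level, so there are 5 primary shares of £78,000. Efua takes one such share (£78,000).
The children's combined portion (£312,000) is divided into 4 shares of £78,000: Kaspar and Oren each take £78,000; Samir's £78,000 share passes to Samir's issue; Torin's £78,000 share passes to Torin's issue.
Samir's share (£78,000) passes entirely to Sione.
Torin's share (£78,000) is divided into 2 shares of £39,000: Beatrix and Rashid each take £39,000.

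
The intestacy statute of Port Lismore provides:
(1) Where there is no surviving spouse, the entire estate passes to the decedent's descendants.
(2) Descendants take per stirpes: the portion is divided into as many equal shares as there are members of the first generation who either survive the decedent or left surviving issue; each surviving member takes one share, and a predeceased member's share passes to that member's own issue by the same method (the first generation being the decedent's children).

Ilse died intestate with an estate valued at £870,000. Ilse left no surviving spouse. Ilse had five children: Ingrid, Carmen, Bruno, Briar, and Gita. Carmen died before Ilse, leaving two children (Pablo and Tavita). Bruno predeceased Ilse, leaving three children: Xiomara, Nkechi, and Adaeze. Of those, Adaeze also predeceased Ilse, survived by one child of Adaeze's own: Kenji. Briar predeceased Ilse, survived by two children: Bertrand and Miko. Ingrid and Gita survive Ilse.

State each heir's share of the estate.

Ingrid: £174,000; Pablo: £87,000; Tavita: £87,000; Xiomara: £58,000; Nkechi: £58,000; Kenji: £58,000; Bertrand: £87,000; Miko: £87,000; Gita: £174,000

The entire £870,000 passes to the descendants.
That amount (£870,000) is divided into 5 shares of £174,000: Ingrid and Gita each take £174,000; Carmen's £174,000 share passes to Carmen's issue; Bruno's £174,000 share passes to Bruno's issue; Briar's £174,000 share passes to Briar's issue.
Carmen's share (£174,000) is divided into 2 shares of £87,000: Pablo and Tavita each take £87,000.
Bruno's share (£174,000) is divided into 3 shares of £58,000: Xiomara and Nkechi each take £58,000; Adaeze's £58,000 share passes to Adaeze's issue.
Adaeze's share (£58,000) passes entirely to Kenji.
Briar's share (£174,000) is divided into 2 shares of £87,000: Bertrand and Miko each take £87,000.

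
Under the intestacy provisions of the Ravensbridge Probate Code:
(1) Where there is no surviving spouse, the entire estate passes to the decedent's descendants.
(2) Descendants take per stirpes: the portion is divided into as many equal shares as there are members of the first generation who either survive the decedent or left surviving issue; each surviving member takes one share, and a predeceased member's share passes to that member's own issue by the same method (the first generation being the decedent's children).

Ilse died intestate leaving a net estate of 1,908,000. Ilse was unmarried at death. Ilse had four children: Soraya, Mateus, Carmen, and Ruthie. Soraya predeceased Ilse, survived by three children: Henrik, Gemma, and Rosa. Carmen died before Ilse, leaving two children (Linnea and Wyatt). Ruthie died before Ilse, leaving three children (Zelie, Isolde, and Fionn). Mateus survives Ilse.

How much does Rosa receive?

Rosa receives 159,000.

The entire 1,908,000 passes to the descendants.
That amount (1,908,000) is divided into 4 shares of 477,000: Mateus takes 477,000; Soraya's 477,000 share passes to Soraya's issue; Carmen's 477,000 share passes to Carmen's issue; Ruthie's 477,000 share passes to Ruthie's issue.
Soraya's share (477,000) is divided into 3 shares of 159,000: Henrik, Gemma, and Rosa each take 159,000.
Carmen's share (477,000) is divided into 2 shares of 238,500: Linnea and Wyatt each take 238,500.
Ruthie's share (477,000) is divided into 3 shares of 159,000: Zelie, Isolde, and Fionn each take 159,000.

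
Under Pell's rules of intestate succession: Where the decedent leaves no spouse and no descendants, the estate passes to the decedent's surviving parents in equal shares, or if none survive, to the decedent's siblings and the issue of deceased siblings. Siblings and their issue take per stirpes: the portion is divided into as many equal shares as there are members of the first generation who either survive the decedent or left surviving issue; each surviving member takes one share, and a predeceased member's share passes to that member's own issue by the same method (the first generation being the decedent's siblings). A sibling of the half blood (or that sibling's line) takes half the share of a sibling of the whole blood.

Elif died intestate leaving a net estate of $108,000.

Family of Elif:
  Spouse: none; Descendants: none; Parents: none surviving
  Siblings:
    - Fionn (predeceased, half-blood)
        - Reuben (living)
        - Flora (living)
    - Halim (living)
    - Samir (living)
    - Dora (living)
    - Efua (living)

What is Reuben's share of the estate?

Reuben receives $6,000.

The entire $108,000 passes to the siblings and their issue.
Counting each half-blood sibling's line as half a unit, there are 9/2 units in $108,000, so one unit is $24,000. Whole-blood lines (Halim, Samir, Dora, and Efua) take $24,000 each; half-blood lines (Fionn) take $12,000 each.
Fionn's share ($12,000) is divided into 2 shares of $6,000: Reuben and Flora each take $6,000.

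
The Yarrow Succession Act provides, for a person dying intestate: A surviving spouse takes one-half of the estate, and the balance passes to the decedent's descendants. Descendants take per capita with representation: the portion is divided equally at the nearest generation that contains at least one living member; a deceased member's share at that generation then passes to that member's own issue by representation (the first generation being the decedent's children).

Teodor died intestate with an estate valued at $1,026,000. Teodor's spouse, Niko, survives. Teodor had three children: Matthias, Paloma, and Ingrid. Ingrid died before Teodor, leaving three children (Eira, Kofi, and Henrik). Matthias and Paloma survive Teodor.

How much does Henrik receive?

Henrik receives $57,000.

Niko takes one-half of $1,026,000 = $513,000. The remaining $513,000 passes to the descendants.
The descendants' portion ($513,000) is divided into 3 shares of $171,000: Matthias and Paloma each take $171,000; Ingrid's $171,000 share passes to Ingrid's issue.
Ingrid's share ($171,000) is divided into 3 shares of $57,000: Eira, Kofi, and Henrik each take $57,000.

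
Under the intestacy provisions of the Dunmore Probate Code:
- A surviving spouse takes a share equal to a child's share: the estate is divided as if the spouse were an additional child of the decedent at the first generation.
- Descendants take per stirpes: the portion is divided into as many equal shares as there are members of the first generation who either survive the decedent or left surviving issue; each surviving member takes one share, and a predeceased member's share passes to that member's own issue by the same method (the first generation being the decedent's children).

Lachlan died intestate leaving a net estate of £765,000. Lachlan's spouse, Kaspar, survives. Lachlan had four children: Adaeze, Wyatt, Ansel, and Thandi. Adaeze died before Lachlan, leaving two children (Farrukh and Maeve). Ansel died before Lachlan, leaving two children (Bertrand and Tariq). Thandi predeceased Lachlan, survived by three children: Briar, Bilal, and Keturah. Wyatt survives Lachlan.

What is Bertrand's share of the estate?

Bertrand receives £76,500.

The spouse counts as an additional share at the children's level, so there are 5 primary shares of £153,000. Kaspar takes one such share (£153,000).
The children's combined portion (£612,000) is divided into 4 shares of £153,000: Wyatt takes £153,000; Adaeze's £153,000 share passes to Adaeze's issue; Ansel's £153,000 share passes to Ansel's issue; Thandi's £153,000 share passes to Thandi's issue.
Adaeze's share (£153,000) is divided into 2 shares of £76,500: Farrukh and Maeve each take £76,500.
Ansel's share (£153,000) is divided into 2 shares of £76,500: Bertrand and Tariq each take £76,500.
Thandi's share (£153,000) is divided into 3 shares of £51,000: Briar, Bilal, and Keturah each take £51,000.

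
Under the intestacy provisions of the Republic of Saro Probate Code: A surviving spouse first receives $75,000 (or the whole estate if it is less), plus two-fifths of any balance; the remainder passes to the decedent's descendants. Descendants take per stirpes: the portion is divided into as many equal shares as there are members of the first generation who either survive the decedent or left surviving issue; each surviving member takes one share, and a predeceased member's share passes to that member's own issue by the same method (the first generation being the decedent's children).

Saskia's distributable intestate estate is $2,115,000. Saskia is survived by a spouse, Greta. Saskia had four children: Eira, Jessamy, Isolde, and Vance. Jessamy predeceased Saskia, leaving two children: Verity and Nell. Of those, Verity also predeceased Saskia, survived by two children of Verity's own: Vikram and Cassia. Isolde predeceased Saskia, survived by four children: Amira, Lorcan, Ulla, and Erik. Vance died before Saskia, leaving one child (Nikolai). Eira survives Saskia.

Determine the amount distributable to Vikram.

Greta first takes $75,000, leaving a balance of $2,040,000. Greta then takes two-fifths of the balance ($816,000), for a total of $891,000. The remaining $1,224,000 passes to the descendants.
The descendants' portion ($1,224,000) is divided into 4 shares of $306,000: Eira takes $306,000; Jessamy's $306,000 share passes to Jessamy's issue; Isolde's $306,000 share passes to Isolde's issue; Vance's $306,000 share passes to Vance's issue.
Jessamy's share ($306,000) is divided into 2 shares of $153,000: Nell takes $153,000; Verity's $153,000 share passes to Verity's issue.
Verity's share ($153,000) is divided into 2 shares of $76,500: Vikram and Cassia each take $76,500.
Isolde's share ($306,000) is divided into 4 shares of $76,500: Amira, Lorcan, Ulla, and Erik each take $76,500.
Vance's share ($306,000) passes entirely to Nikolai.

Vikram receives $76,500.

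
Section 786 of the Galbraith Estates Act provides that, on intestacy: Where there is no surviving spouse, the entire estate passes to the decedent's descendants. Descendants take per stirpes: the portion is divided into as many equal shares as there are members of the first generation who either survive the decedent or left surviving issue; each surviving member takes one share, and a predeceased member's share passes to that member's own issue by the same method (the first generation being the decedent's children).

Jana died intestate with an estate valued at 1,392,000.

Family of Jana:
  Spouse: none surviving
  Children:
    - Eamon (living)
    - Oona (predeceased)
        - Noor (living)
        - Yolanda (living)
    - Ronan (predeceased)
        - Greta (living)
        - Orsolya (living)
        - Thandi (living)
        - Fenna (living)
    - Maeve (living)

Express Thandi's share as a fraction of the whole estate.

Thandi receives 1/16 of the estate.

The entire 1,392,000 passes to the descendants.
That amount (1,392,000) is divided into 4 shares of 348,000: Eamon and Maeve each take 348,000; Oona's 348,000 share passes to Oona's issue; Ronan's 348,000 share passes to Ronan's issue.
Oona's share (348,000) is divided into 2 shares of 174,000: Noor and Yolanda each take 174,000.
Ronan's share (348,000) is divided into 4 shares of 87,000: Greta, Orsolya, Thandi, and Fenna each take 87,000.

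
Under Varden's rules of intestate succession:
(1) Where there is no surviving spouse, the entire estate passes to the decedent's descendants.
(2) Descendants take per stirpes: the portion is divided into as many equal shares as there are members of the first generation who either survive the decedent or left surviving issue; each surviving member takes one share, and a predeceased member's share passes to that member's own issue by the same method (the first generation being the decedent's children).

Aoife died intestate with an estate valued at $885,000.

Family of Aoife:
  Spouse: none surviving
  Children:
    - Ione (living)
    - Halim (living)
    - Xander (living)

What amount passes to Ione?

The entire $885,000 passes to the descendants.
That amount ($885,000) is divided into 3 shares of $295,000: Ione, Halim, and Xander each take $295,000.

Ione receives $295,000.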